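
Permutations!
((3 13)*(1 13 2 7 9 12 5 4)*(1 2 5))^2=(1 3 4 7 12 13 5 2 9)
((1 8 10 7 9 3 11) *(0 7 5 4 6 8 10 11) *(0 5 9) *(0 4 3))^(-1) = (0 9 10 1 11 8 6 4 7)(3 5)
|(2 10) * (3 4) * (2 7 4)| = 5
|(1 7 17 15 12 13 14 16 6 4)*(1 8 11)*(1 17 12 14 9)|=40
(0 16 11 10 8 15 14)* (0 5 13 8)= (0 16 11 10)(5 13 8 15 14)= [16, 1, 2, 3, 4, 13, 6, 7, 15, 9, 0, 10, 12, 8, 5, 14, 11]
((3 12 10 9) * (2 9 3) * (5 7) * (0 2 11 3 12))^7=(0 9 3 2 11)(5 7)(10 12)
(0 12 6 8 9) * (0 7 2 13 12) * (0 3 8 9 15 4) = (0 3 8 15 4)(2 13 12 6 9 7) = [3, 1, 13, 8, 0, 5, 9, 2, 15, 7, 10, 11, 6, 12, 14, 4]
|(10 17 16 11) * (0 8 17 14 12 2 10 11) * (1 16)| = 20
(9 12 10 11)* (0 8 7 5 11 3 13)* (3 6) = (0 8 7 5 11 9 12 10 6 3 13) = [8, 1, 2, 13, 4, 11, 3, 5, 7, 12, 6, 9, 10, 0]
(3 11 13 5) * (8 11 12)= (3 12 8 11 13 5)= [0, 1, 2, 12, 4, 3, 6, 7, 11, 9, 10, 13, 8, 5]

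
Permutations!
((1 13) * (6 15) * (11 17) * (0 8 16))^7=((0 8 16)(1 13)(6 15)(11 17))^7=(0 8 16)(1 13)(6 15)(11 17)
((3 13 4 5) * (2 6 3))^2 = (2 3 4)(5 6 13)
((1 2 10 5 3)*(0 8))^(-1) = ((0 8)(1 2 10 5 3))^(-1) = (0 8)(1 3 5 10 2)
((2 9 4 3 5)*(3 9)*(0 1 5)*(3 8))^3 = ((0 1 5 2 8 3)(4 9))^3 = (0 2)(1 8)(3 5)(4 9)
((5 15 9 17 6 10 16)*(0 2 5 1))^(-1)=(0 1 16 10 6 17 9 15 5 2)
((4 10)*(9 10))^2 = ((4 9 10))^2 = (4 10 9)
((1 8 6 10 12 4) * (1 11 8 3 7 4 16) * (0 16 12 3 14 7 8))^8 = ((0 16 1 14 7 4 11)(3 8 6 10))^8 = (0 16 1 14 7 4 11)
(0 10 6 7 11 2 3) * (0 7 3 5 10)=(2 5 10 6 3 7 11)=[0, 1, 5, 7, 4, 10, 3, 11, 8, 9, 6, 2]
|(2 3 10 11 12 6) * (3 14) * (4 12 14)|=4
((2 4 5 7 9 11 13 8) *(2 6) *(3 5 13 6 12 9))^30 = (2 11 12 13)(4 6 9 8)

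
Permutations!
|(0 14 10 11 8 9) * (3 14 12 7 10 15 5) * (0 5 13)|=12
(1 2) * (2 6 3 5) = (1 6 3 5 2) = [0, 6, 1, 5, 4, 2, 3]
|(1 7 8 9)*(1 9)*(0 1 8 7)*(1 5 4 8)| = 5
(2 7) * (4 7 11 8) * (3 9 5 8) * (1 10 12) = (1 10 12)(2 11 3 9 5 8 4 7) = [0, 10, 11, 9, 7, 8, 6, 2, 4, 5, 12, 3, 1]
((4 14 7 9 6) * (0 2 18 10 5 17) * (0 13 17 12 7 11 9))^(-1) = (0 7 12 5 10 18 2)(4 6 9 11 14)(13 17)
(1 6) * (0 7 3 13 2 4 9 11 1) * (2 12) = (0 7 3 13 12 2 4 9 11 1 6) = [7, 6, 4, 13, 9, 5, 0, 3, 8, 11, 10, 1, 2, 12]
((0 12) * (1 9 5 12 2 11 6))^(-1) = ((0 2 11 6 1 9 5 12))^(-1) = (0 12 5 9 1 6 11 2)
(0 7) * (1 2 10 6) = (0 7)(1 2 10 6) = [7, 2, 10, 3, 4, 5, 1, 0, 8, 9, 6]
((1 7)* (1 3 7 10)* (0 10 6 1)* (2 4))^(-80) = (10)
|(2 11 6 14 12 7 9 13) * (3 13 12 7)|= 9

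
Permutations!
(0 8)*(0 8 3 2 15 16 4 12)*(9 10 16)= (0 3 2 15 9 10 16 4 12)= [3, 1, 15, 2, 12, 5, 6, 7, 8, 10, 16, 11, 0, 13, 14, 9, 4]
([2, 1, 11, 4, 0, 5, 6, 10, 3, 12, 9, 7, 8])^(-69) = [2, 1, 11, 4, 0, 5, 6, 10, 3, 12, 9, 7, 8]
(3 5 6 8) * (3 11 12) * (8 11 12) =(3 5 6 11 8 12) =[0, 1, 2, 5, 4, 6, 11, 7, 12, 9, 10, 8, 3]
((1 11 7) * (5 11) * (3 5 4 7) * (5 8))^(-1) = ((1 4 7)(3 8 5 11))^(-1) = (1 7 4)(3 11 5 8)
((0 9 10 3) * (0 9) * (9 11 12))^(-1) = (3 10 9 12 11)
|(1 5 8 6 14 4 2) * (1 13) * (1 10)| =|(1 5 8 6 14 4 2 13 10)| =9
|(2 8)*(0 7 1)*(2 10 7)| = |(0 2 8 10 7 1)| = 6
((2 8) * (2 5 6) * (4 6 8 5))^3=(2 4 5 6 8)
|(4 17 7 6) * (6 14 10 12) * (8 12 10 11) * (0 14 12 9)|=|(0 14 11 8 9)(4 17 7 12 6)|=5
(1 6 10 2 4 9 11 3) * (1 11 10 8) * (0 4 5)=(0 4 9 10 2 5)(1 6 8)(3 11)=[4, 6, 5, 11, 9, 0, 8, 7, 1, 10, 2, 3]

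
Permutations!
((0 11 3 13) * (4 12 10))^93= (0 11 3 13)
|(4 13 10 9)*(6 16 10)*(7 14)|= |(4 13 6 16 10 9)(7 14)|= 6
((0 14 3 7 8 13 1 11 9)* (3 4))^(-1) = (0 9 11 1 13 8 7 3 4 14)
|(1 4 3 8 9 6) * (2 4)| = |(1 2 4 3 8 9 6)| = 7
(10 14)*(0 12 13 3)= (0 12 13 3)(10 14)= [12, 1, 2, 0, 4, 5, 6, 7, 8, 9, 14, 11, 13, 3, 10]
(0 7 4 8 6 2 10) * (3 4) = (0 7 3 4 8 6 2 10) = [7, 1, 10, 4, 8, 5, 2, 3, 6, 9, 0]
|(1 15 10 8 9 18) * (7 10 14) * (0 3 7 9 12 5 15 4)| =|(0 3 7 10 8 12 5 15 14 9 18 1 4)| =13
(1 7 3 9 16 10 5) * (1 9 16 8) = (1 7 3 16 10 5 9 8) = [0, 7, 2, 16, 4, 9, 6, 3, 1, 8, 5, 11, 12, 13, 14, 15, 10]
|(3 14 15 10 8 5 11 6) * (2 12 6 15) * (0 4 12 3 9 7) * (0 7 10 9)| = 12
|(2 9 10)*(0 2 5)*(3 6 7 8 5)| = 9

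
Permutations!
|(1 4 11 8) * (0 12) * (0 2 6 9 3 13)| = |(0 12 2 6 9 3 13)(1 4 11 8)| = 28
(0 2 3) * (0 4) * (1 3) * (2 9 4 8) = (0 9 4)(1 3 8 2) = [9, 3, 1, 8, 0, 5, 6, 7, 2, 4]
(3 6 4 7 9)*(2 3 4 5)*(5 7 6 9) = [0, 1, 3, 9, 6, 2, 7, 5, 8, 4] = (2 3 9 4 6 7 5)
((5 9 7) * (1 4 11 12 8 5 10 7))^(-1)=(1 9 5 8 12 11 4)(7 10)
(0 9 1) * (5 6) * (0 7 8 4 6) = (0 9 1 7 8 4 6 5) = [9, 7, 2, 3, 6, 0, 5, 8, 4, 1]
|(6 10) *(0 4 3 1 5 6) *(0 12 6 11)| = 6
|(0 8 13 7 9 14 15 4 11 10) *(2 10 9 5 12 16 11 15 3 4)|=|(0 8 13 7 5 12 16 11 9 14 3 4 15 2 10)|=15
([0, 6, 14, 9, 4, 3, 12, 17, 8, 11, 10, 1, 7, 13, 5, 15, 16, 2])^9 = (1 9 5 2 7 6 11 3 14 17 12)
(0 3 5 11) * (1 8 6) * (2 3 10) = (0 10 2 3 5 11)(1 8 6) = [10, 8, 3, 5, 4, 11, 1, 7, 6, 9, 2, 0]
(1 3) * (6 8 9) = [0, 3, 2, 1, 4, 5, 8, 7, 9, 6] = (1 3)(6 8 9)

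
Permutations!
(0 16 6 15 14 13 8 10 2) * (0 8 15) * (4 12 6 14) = [16, 1, 8, 3, 12, 5, 0, 7, 10, 9, 2, 11, 6, 15, 13, 4, 14] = (0 16 14 13 15 4 12 6)(2 8 10)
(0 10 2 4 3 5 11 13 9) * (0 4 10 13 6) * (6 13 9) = (0 9 4 3 5 11 13 6)(2 10) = [9, 1, 10, 5, 3, 11, 0, 7, 8, 4, 2, 13, 12, 6]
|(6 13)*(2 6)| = 3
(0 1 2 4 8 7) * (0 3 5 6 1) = (1 2 4 8 7 3 5 6) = [0, 2, 4, 5, 8, 6, 1, 3, 7]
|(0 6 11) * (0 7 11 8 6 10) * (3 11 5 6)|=|(0 10)(3 11 7 5 6 8)|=6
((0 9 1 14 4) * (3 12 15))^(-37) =((0 9 1 14 4)(3 12 15))^(-37) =(0 14 9 4 1)(3 15 12)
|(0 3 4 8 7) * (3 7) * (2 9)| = |(0 7)(2 9)(3 4 8)| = 6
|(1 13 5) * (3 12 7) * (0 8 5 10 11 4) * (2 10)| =|(0 8 5 1 13 2 10 11 4)(3 12 7)| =9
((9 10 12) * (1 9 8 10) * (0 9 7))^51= ((0 9 1 7)(8 10 12))^51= (12)(0 7 1 9)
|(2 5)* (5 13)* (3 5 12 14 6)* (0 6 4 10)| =10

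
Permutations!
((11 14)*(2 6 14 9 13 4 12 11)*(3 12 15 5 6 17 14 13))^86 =((2 17 14)(3 12 11 9)(4 15 5 6 13))^86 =(2 14 17)(3 11)(4 15 5 6 13)(9 12)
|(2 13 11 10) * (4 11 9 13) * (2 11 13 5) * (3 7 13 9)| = |(2 4 9 5)(3 7 13)(10 11)| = 12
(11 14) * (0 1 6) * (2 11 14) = (14)(0 1 6)(2 11) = [1, 6, 11, 3, 4, 5, 0, 7, 8, 9, 10, 2, 12, 13, 14]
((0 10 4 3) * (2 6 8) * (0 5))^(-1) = ((0 10 4 3 5)(2 6 8))^(-1) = (0 5 3 4 10)(2 8 6)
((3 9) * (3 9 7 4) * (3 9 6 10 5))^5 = (3 10 9 7 5 6 4)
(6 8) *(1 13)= (1 13)(6 8)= [0, 13, 2, 3, 4, 5, 8, 7, 6, 9, 10, 11, 12, 1]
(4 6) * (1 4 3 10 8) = (1 4 6 3 10 8) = [0, 4, 2, 10, 6, 5, 3, 7, 1, 9, 8]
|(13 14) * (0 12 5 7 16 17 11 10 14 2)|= 11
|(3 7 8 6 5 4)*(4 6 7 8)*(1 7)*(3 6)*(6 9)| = 8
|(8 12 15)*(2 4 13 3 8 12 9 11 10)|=|(2 4 13 3 8 9 11 10)(12 15)|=8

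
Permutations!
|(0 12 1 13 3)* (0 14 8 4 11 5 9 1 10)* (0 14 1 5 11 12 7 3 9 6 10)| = 13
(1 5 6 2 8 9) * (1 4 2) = (1 5 6)(2 8 9 4) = [0, 5, 8, 3, 2, 6, 1, 7, 9, 4]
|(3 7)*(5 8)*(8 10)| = |(3 7)(5 10 8)| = 6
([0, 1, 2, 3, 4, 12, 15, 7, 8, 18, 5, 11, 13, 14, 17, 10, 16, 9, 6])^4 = (5 17 15 13 18)(6 12 9 10 14)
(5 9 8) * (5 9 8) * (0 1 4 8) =(0 1 4 8 9 5) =[1, 4, 2, 3, 8, 0, 6, 7, 9, 5]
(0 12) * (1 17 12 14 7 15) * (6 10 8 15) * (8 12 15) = [14, 17, 2, 3, 4, 5, 10, 6, 8, 9, 12, 11, 0, 13, 7, 1, 16, 15] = (0 14 7 6 10 12)(1 17 15)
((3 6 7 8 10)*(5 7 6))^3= ((3 5 7 8 10))^3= (3 8 5 10 7)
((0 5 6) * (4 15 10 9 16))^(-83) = ((0 5 6)(4 15 10 9 16))^(-83) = (0 5 6)(4 10 16 15 9)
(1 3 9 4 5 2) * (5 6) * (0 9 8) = (0 9 4 6 5 2 1 3 8) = [9, 3, 1, 8, 6, 2, 5, 7, 0, 4]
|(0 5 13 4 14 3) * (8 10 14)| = |(0 5 13 4 8 10 14 3)| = 8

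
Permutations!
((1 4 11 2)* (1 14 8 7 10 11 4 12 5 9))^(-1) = (1 9 5 12)(2 11 10 7 8 14)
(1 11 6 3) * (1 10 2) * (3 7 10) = (1 11 6 7 10 2) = [0, 11, 1, 3, 4, 5, 7, 10, 8, 9, 2, 6]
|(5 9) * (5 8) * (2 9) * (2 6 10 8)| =|(2 9)(5 6 10 8)| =4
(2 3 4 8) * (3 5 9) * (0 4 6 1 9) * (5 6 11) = (0 4 8 2 6 1 9 3 11 5) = [4, 9, 6, 11, 8, 0, 1, 7, 2, 3, 10, 5]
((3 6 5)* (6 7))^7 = ((3 7 6 5))^7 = (3 5 6 7)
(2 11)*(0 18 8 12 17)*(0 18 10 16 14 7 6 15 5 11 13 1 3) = (0 10 16 14 7 6 15 5 11 2 13 1 3)(8 12 17 18) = [10, 3, 13, 0, 4, 11, 15, 6, 12, 9, 16, 2, 17, 1, 7, 5, 14, 18, 8]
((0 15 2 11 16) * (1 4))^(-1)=(0 16 11 2 15)(1 4)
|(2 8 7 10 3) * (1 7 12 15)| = |(1 7 10 3 2 8 12 15)| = 8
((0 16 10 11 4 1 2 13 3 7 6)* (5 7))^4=(0 4 3)(1 5 16)(2 7 10)(6 11 13)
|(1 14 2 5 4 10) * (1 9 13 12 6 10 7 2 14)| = 20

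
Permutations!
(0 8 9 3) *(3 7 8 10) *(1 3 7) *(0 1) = (0 10 7 8 9)(1 3) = [10, 3, 2, 1, 4, 5, 6, 8, 9, 0, 7]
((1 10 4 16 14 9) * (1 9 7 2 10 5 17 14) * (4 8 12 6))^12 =(17)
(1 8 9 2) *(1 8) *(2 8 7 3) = (2 7 3)(8 9) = [0, 1, 7, 2, 4, 5, 6, 3, 9, 8]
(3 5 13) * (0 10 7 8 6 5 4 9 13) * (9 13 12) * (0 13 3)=[10, 1, 2, 4, 3, 13, 5, 8, 6, 12, 7, 11, 9, 0]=(0 10 7 8 6 5 13)(3 4)(9 12)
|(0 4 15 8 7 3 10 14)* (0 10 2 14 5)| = |(0 4 15 8 7 3 2 14 10 5)| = 10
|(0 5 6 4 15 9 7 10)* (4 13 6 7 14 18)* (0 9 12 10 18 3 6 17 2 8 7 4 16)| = |(0 5 4 15 12 10 9 14 3 6 13 17 2 8 7 18 16)| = 17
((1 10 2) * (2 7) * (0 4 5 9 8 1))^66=(0 9 10)(1 2 5)(4 8 7)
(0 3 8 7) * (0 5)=(0 3 8 7 5)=[3, 1, 2, 8, 4, 0, 6, 5, 7]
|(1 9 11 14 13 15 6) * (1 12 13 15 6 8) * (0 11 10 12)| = |(0 11 14 15 8 1 9 10 12 13 6)| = 11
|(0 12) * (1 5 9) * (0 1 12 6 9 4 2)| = 8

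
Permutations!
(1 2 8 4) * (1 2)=(2 8 4)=[0, 1, 8, 3, 2, 5, 6, 7, 4]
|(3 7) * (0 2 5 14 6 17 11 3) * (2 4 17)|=12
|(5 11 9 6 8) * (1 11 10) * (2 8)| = |(1 11 9 6 2 8 5 10)| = 8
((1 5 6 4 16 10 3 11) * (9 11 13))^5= (1 10)(3 5)(4 9)(6 13)(11 16)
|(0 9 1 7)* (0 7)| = 3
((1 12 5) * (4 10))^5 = (1 5 12)(4 10)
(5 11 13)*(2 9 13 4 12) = (2 9 13 5 11 4 12) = [0, 1, 9, 3, 12, 11, 6, 7, 8, 13, 10, 4, 2, 5]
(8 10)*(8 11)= (8 10 11)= [0, 1, 2, 3, 4, 5, 6, 7, 10, 9, 11, 8]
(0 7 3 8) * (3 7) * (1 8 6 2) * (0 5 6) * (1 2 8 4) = [3, 4, 2, 0, 1, 6, 8, 7, 5] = (0 3)(1 4)(5 6 8)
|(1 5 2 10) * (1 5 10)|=4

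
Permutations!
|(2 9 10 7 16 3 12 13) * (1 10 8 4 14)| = |(1 10 7 16 3 12 13 2 9 8 4 14)| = 12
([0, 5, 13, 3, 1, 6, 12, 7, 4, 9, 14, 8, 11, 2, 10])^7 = (2 13)(10 14)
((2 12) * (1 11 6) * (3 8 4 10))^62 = (12)(1 6 11)(3 4)(8 10)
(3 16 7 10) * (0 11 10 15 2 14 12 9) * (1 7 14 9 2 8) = [11, 7, 9, 16, 4, 5, 6, 15, 1, 0, 3, 10, 2, 13, 12, 8, 14] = (0 11 10 3 16 14 12 2 9)(1 7 15 8)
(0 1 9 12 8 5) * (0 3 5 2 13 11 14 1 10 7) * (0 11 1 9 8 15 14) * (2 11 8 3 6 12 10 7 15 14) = (0 7 8 11)(1 3 5 6 12 14 9 10 15 2 13) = [7, 3, 13, 5, 4, 6, 12, 8, 11, 10, 15, 0, 14, 1, 9, 2]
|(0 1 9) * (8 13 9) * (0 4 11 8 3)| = 15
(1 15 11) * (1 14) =(1 15 11 14) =[0, 15, 2, 3, 4, 5, 6, 7, 8, 9, 10, 14, 12, 13, 1, 11]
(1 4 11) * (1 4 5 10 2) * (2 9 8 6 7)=(1 5 10 9 8 6 7 2)(4 11)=[0, 5, 1, 3, 11, 10, 7, 2, 6, 8, 9, 4]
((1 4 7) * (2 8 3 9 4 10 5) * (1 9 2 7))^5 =(1 4 9 7 5 10)(2 3 8)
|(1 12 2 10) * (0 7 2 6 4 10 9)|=20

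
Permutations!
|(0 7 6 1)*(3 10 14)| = 12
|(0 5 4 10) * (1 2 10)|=|(0 5 4 1 2 10)|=6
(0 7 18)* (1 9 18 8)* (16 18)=(0 7 8 1 9 16 18)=[7, 9, 2, 3, 4, 5, 6, 8, 1, 16, 10, 11, 12, 13, 14, 15, 18, 17, 0]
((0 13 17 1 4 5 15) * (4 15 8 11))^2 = (0 17 15 13 1)(4 8)(5 11) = ((0 13 17 1 15)(4 5 8 11))^2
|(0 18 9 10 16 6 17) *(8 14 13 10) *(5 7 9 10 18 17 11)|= |(0 17)(5 7 9 8 14 13 18 10 16 6 11)|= 22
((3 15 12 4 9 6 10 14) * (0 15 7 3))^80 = (15) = ((0 15 12 4 9 6 10 14)(3 7))^80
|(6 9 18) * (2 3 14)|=3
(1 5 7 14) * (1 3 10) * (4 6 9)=(1 5 7 14 3 10)(4 6 9)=[0, 5, 2, 10, 6, 7, 9, 14, 8, 4, 1, 11, 12, 13, 3]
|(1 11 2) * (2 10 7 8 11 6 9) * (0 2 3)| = 12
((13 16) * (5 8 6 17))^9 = ((5 8 6 17)(13 16))^9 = (5 8 6 17)(13 16)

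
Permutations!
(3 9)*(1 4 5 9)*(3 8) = (1 4 5 9 8 3) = [0, 4, 2, 1, 5, 9, 6, 7, 3, 8]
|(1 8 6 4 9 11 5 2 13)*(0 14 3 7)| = 36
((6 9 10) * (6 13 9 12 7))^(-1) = (6 7 12)(9 13 10)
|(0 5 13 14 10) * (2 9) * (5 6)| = 6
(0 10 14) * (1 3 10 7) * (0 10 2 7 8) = (0 8)(1 3 2 7)(10 14) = [8, 3, 7, 2, 4, 5, 6, 1, 0, 9, 14, 11, 12, 13, 10]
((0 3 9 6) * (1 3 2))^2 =(0 1 9)(2 3 6)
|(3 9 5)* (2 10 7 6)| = |(2 10 7 6)(3 9 5)| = 12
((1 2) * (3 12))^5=(1 2)(3 12)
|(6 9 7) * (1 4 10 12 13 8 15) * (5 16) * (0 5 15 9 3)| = 14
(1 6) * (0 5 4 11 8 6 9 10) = [5, 9, 2, 3, 11, 4, 1, 7, 6, 10, 0, 8] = (0 5 4 11 8 6 1 9 10)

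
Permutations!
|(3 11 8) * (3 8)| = |(3 11)| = 2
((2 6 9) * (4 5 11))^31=(2 6 9)(4 5 11)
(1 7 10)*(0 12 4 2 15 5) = (0 12 4 2 15 5)(1 7 10) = [12, 7, 15, 3, 2, 0, 6, 10, 8, 9, 1, 11, 4, 13, 14, 5]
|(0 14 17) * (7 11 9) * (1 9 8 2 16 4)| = 24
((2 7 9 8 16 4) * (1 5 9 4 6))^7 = ((1 5 9 8 16 6)(2 7 4))^7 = (1 5 9 8 16 6)(2 7 4)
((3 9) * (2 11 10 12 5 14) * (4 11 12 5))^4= (2 10 12 5 4 14 11)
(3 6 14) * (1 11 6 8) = (1 11 6 14 3 8) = [0, 11, 2, 8, 4, 5, 14, 7, 1, 9, 10, 6, 12, 13, 3]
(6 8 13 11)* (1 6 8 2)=[0, 6, 1, 3, 4, 5, 2, 7, 13, 9, 10, 8, 12, 11]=(1 6 2)(8 13 11)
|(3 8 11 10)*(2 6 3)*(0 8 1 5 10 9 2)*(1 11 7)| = 30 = |(0 8 7 1 5 10)(2 6 3 11 9)|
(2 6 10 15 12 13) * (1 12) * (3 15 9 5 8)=(1 12 13 2 6 10 9 5 8 3 15)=[0, 12, 6, 15, 4, 8, 10, 7, 3, 5, 9, 11, 13, 2, 14, 1]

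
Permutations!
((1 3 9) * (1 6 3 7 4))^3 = ((1 7 4)(3 9 6))^3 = (9)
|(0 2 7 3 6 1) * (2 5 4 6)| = 15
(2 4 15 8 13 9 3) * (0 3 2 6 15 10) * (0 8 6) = [3, 1, 4, 0, 10, 5, 15, 7, 13, 2, 8, 11, 12, 9, 14, 6] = (0 3)(2 4 10 8 13 9)(6 15)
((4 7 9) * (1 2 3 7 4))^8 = ((1 2 3 7 9))^8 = (1 7 2 9 3)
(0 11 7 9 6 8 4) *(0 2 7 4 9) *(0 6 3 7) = (0 11 4 2)(3 7 6 8 9) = [11, 1, 0, 7, 2, 5, 8, 6, 9, 3, 10, 4]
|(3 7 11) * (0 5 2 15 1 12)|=6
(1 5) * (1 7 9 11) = [0, 5, 2, 3, 4, 7, 6, 9, 8, 11, 10, 1] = (1 5 7 9 11)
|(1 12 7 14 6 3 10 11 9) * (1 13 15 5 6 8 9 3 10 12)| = 12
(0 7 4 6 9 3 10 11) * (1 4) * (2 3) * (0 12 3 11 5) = [7, 4, 11, 10, 6, 0, 9, 1, 8, 2, 5, 12, 3] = (0 7 1 4 6 9 2 11 12 3 10 5)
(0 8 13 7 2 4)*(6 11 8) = [6, 1, 4, 3, 0, 5, 11, 2, 13, 9, 10, 8, 12, 7] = (0 6 11 8 13 7 2 4)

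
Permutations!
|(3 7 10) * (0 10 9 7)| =6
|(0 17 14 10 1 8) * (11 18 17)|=8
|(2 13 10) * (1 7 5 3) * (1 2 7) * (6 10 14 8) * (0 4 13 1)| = |(0 4 13 14 8 6 10 7 5 3 2 1)| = 12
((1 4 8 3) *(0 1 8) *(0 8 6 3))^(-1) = ((0 1 4 8)(3 6))^(-1) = (0 8 4 1)(3 6)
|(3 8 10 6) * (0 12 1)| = |(0 12 1)(3 8 10 6)| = 12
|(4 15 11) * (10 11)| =4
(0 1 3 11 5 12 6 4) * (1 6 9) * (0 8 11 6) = (1 3 6 4 8 11 5 12 9) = [0, 3, 2, 6, 8, 12, 4, 7, 11, 1, 10, 5, 9]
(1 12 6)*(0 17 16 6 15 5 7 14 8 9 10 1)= (0 17 16 6)(1 12 15 5 7 14 8 9 10)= [17, 12, 2, 3, 4, 7, 0, 14, 9, 10, 1, 11, 15, 13, 8, 5, 6, 16]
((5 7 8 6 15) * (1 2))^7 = (1 2)(5 8 15 7 6)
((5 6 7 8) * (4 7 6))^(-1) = (4 5 8 7)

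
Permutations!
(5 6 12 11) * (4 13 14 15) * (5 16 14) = (4 13 5 6 12 11 16 14 15) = [0, 1, 2, 3, 13, 6, 12, 7, 8, 9, 10, 16, 11, 5, 15, 4, 14]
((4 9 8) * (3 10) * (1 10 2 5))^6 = (1 10 3 2 5)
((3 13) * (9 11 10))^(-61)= (3 13)(9 10 11)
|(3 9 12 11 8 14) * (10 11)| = |(3 9 12 10 11 8 14)| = 7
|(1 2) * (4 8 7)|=|(1 2)(4 8 7)|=6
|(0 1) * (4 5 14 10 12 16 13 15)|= 8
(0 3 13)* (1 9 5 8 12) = (0 3 13)(1 9 5 8 12) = [3, 9, 2, 13, 4, 8, 6, 7, 12, 5, 10, 11, 1, 0]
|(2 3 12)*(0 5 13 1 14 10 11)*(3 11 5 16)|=|(0 16 3 12 2 11)(1 14 10 5 13)|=30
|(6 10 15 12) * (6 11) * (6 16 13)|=|(6 10 15 12 11 16 13)|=7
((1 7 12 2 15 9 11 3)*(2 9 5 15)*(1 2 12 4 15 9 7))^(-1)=((2 12 7 4 15 5 9 11 3))^(-1)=(2 3 11 9 5 15 4 7 12)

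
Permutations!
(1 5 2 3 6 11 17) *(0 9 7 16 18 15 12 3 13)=[9, 5, 13, 6, 4, 2, 11, 16, 8, 7, 10, 17, 3, 0, 14, 12, 18, 1, 15]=(0 9 7 16 18 15 12 3 6 11 17 1 5 2 13)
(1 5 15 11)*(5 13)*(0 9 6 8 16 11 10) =[9, 13, 2, 3, 4, 15, 8, 7, 16, 6, 0, 1, 12, 5, 14, 10, 11] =(0 9 6 8 16 11 1 13 5 15 10)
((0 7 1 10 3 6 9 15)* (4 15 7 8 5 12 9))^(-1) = (0 15 4 6 3 10 1 7 9 12 5 8) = ((0 8 5 12 9 7 1 10 3 6 4 15))^(-1)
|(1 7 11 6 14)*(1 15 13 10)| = 8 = |(1 7 11 6 14 15 13 10)|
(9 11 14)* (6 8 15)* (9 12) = (6 8 15)(9 11 14 12) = [0, 1, 2, 3, 4, 5, 8, 7, 15, 11, 10, 14, 9, 13, 12, 6]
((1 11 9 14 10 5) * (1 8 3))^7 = (1 3 8 5 10 14 9 11)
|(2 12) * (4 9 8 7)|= |(2 12)(4 9 8 7)|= 4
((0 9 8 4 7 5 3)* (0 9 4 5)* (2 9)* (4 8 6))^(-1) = (0 7 4 6 9 2 3 5 8)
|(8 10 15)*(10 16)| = |(8 16 10 15)| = 4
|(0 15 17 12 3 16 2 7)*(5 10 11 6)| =|(0 15 17 12 3 16 2 7)(5 10 11 6)| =8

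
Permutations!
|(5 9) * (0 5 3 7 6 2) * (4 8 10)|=21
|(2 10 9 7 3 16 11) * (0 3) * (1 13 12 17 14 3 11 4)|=24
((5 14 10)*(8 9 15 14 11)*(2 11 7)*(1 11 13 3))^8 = (1 7 15)(2 14 11)(3 5 9)(8 13 10)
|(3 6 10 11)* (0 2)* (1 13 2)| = 4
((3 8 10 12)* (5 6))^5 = ((3 8 10 12)(5 6))^5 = (3 8 10 12)(5 6)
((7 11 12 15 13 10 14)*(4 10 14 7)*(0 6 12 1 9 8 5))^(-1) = ((0 6 12 15 13 14 4 10 7 11 1 9 8 5))^(-1) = (0 5 8 9 1 11 7 10 4 14 13 15 12 6)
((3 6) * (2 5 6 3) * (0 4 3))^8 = ((0 4 3)(2 5 6))^8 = (0 3 4)(2 6 5)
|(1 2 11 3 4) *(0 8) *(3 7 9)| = |(0 8)(1 2 11 7 9 3 4)| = 14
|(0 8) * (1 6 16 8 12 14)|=|(0 12 14 1 6 16 8)|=7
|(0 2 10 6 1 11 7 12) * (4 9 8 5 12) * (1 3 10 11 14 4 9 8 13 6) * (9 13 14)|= 15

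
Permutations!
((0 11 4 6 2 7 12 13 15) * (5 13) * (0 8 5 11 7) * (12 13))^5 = ((0 7 13 15 8 5 12 11 4 6 2))^5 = (0 5 2 8 6 15 4 13 11 7 12)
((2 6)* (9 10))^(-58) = (10)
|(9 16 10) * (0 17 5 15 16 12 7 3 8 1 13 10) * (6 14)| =|(0 17 5 15 16)(1 13 10 9 12 7 3 8)(6 14)| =40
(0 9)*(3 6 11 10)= (0 9)(3 6 11 10)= [9, 1, 2, 6, 4, 5, 11, 7, 8, 0, 3, 10]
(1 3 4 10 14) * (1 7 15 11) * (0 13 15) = [13, 3, 2, 4, 10, 5, 6, 0, 8, 9, 14, 1, 12, 15, 7, 11] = (0 13 15 11 1 3 4 10 14 7)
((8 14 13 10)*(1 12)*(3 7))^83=((1 12)(3 7)(8 14 13 10))^83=(1 12)(3 7)(8 10 13 14)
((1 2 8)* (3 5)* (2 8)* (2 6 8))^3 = (1 8 6 2)(3 5)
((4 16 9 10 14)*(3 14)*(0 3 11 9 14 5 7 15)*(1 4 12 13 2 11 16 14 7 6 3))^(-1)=(0 15 7 16 10 9 11 2 13 12 14 4 1)(3 6 5)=((0 1 4 14 12 13 2 11 9 10 16 7 15)(3 5 6))^(-1)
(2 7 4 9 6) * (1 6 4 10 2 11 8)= (1 6 11 8)(2 7 10)(4 9)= [0, 6, 7, 3, 9, 5, 11, 10, 1, 4, 2, 8]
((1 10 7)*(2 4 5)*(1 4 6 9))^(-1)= (1 9 6 2 5 4 7 10)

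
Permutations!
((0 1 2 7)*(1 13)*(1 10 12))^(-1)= (0 7 2 1 12 10 13)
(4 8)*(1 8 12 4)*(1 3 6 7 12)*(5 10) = [0, 8, 2, 6, 1, 10, 7, 12, 3, 9, 5, 11, 4] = (1 8 3 6 7 12 4)(5 10)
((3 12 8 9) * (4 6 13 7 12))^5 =(3 12 6 9 7 4 8 13)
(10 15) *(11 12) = (10 15)(11 12) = [0, 1, 2, 3, 4, 5, 6, 7, 8, 9, 15, 12, 11, 13, 14, 10]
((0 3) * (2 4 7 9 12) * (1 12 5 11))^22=((0 3)(1 12 2 4 7 9 5 11))^22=(1 5 7 2)(4 12 11 9)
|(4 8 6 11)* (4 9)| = 5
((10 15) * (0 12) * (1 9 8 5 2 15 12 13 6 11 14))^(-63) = (0 6 14 9 5 15 12 13 11 1 8 2 10)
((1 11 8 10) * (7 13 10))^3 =((1 11 8 7 13 10))^3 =(1 7)(8 10)(11 13)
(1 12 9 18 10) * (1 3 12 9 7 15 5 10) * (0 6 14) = (0 6 14)(1 9 18)(3 12 7 15 5 10) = [6, 9, 2, 12, 4, 10, 14, 15, 8, 18, 3, 11, 7, 13, 0, 5, 16, 17, 1]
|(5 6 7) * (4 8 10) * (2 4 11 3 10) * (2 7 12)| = |(2 4 8 7 5 6 12)(3 10 11)| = 21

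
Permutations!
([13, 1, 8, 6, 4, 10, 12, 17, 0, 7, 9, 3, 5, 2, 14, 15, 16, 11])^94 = [2, 1, 0, 10, 4, 17, 9, 6, 13, 3, 11, 5, 7, 8, 14, 15, 16, 12]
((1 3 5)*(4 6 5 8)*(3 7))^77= ((1 7 3 8 4 6 5))^77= (8)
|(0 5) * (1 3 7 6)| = |(0 5)(1 3 7 6)| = 4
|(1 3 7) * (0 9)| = 6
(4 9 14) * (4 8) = (4 9 14 8) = [0, 1, 2, 3, 9, 5, 6, 7, 4, 14, 10, 11, 12, 13, 8]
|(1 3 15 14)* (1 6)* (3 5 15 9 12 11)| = 20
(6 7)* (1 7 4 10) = (1 7 6 4 10) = [0, 7, 2, 3, 10, 5, 4, 6, 8, 9, 1]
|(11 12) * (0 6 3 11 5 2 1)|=|(0 6 3 11 12 5 2 1)|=8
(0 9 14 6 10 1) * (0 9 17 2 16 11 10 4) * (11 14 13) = (0 17 2 16 14 6 4)(1 9 13 11 10) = [17, 9, 16, 3, 0, 5, 4, 7, 8, 13, 1, 10, 12, 11, 6, 15, 14, 2]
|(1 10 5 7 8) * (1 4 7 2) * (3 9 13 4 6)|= 28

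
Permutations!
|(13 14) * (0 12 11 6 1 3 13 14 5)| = 8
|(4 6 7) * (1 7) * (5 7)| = 5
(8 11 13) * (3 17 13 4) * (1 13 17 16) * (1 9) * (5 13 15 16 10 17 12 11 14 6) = (1 15 16 9)(3 10 17 12 11 4)(5 13 8 14 6) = [0, 15, 2, 10, 3, 13, 5, 7, 14, 1, 17, 4, 11, 8, 6, 16, 9, 12]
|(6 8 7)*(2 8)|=4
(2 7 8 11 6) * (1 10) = (1 10)(2 7 8 11 6) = [0, 10, 7, 3, 4, 5, 2, 8, 11, 9, 1, 6]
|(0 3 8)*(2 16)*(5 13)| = 6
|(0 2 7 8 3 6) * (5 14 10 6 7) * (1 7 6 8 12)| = |(0 2 5 14 10 8 3 6)(1 7 12)| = 24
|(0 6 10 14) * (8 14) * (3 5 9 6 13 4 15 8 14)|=11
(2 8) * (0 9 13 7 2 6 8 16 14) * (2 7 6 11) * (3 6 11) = (0 9 13 11 2 16 14)(3 6 8) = [9, 1, 16, 6, 4, 5, 8, 7, 3, 13, 10, 2, 12, 11, 0, 15, 14]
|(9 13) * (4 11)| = |(4 11)(9 13)| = 2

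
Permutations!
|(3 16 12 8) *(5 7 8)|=6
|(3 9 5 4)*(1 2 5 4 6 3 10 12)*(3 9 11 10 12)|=|(1 2 5 6 9 4 12)(3 11 10)|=21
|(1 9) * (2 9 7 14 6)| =|(1 7 14 6 2 9)| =6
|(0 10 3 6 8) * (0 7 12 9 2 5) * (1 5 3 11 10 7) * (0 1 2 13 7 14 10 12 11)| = 60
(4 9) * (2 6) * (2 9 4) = (2 6 9) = [0, 1, 6, 3, 4, 5, 9, 7, 8, 2]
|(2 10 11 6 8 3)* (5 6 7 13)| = |(2 10 11 7 13 5 6 8 3)| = 9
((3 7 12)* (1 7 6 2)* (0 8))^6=((0 8)(1 7 12 3 6 2))^6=(12)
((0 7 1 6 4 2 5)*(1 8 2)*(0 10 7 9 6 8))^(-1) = (0 7 10 5 2 8 1 4 6 9)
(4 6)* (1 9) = (1 9)(4 6) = [0, 9, 2, 3, 6, 5, 4, 7, 8, 1]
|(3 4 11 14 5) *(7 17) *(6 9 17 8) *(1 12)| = 10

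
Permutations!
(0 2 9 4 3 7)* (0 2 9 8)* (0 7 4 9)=(9)(2 8 7)(3 4)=[0, 1, 8, 4, 3, 5, 6, 2, 7, 9]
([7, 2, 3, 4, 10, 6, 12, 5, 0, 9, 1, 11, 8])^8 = (0 5 12)(1 4 2 10 3)(6 8 7)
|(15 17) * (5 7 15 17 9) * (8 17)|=|(5 7 15 9)(8 17)|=4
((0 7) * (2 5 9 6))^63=((0 7)(2 5 9 6))^63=(0 7)(2 6 9 5)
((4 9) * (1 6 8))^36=(9)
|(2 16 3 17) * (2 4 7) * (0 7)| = 7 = |(0 7 2 16 3 17 4)|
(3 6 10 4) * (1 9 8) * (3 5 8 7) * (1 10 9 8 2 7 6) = (1 8 10 4 5 2 7 3)(6 9) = [0, 8, 7, 1, 5, 2, 9, 3, 10, 6, 4]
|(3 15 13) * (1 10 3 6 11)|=7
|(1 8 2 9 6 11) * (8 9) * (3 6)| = 10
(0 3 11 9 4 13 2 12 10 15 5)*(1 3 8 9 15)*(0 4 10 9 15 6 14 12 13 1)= (0 8 15 5 4 1 3 11 6 14 12 9 10)(2 13)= [8, 3, 13, 11, 1, 4, 14, 7, 15, 10, 0, 6, 9, 2, 12, 5]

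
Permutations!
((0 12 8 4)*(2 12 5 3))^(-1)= (0 4 8 12 2 3 5)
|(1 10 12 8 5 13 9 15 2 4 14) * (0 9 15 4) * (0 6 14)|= 30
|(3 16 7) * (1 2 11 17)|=|(1 2 11 17)(3 16 7)|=12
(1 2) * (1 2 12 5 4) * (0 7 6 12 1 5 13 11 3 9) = (0 7 6 12 13 11 3 9)(4 5) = [7, 1, 2, 9, 5, 4, 12, 6, 8, 0, 10, 3, 13, 11]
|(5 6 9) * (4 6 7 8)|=|(4 6 9 5 7 8)|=6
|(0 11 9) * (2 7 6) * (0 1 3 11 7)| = 4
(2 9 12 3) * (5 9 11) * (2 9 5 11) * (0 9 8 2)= (0 9 12 3 8 2)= [9, 1, 0, 8, 4, 5, 6, 7, 2, 12, 10, 11, 3]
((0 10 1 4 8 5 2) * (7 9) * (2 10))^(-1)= ((0 2)(1 4 8 5 10)(7 9))^(-1)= (0 2)(1 10 5 8 4)(7 9)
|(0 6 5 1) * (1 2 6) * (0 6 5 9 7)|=|(0 1 6 9 7)(2 5)|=10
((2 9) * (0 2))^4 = ((0 2 9))^4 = (0 2 9)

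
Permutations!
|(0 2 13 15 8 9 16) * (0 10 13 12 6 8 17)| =|(0 2 12 6 8 9 16 10 13 15 17)| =11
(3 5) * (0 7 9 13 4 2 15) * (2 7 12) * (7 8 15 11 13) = (0 12 2 11 13 4 8 15)(3 5)(7 9) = [12, 1, 11, 5, 8, 3, 6, 9, 15, 7, 10, 13, 2, 4, 14, 0]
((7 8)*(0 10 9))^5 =((0 10 9)(7 8))^5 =(0 9 10)(7 8)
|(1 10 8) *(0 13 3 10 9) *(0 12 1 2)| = 6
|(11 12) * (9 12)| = 3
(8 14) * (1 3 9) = (1 3 9)(8 14) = [0, 3, 2, 9, 4, 5, 6, 7, 14, 1, 10, 11, 12, 13, 8]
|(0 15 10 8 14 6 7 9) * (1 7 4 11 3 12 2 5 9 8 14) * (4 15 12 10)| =105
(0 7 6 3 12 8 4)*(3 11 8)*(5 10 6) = (0 7 5 10 6 11 8 4)(3 12) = [7, 1, 2, 12, 0, 10, 11, 5, 4, 9, 6, 8, 3]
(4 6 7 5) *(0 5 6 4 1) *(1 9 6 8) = [5, 0, 2, 3, 4, 9, 7, 8, 1, 6] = (0 5 9 6 7 8 1)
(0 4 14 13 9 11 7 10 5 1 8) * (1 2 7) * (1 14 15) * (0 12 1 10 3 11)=[4, 8, 7, 11, 15, 2, 6, 3, 12, 0, 5, 14, 1, 9, 13, 10]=(0 4 15 10 5 2 7 3 11 14 13 9)(1 8 12)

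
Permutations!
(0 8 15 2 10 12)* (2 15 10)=[8, 1, 2, 3, 4, 5, 6, 7, 10, 9, 12, 11, 0, 13, 14, 15]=(15)(0 8 10 12)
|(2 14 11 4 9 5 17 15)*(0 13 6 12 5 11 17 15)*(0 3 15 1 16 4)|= |(0 13 6 12 5 1 16 4 9 11)(2 14 17 3 15)|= 10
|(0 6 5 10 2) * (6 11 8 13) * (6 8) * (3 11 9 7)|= |(0 9 7 3 11 6 5 10 2)(8 13)|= 18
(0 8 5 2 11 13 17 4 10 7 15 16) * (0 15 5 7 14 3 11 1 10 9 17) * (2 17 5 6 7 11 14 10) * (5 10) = (0 8 11 13)(1 2)(3 14)(4 9 10 5 17)(6 7)(15 16) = [8, 2, 1, 14, 9, 17, 7, 6, 11, 10, 5, 13, 12, 0, 3, 16, 15, 4]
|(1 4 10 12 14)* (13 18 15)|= 15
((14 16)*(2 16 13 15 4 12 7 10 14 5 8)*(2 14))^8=(2 12 13 5 10 4 14 16 7 15 8)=((2 16 5 8 14 13 15 4 12 7 10))^8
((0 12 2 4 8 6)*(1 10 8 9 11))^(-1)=(0 6 8 10 1 11 9 4 2 12)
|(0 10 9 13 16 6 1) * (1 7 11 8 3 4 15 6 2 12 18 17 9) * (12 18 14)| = 42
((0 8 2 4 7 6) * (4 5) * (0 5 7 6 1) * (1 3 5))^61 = ((0 8 2 7 3 5 4 6 1))^61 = (0 6 5 7 8 1 4 3 2)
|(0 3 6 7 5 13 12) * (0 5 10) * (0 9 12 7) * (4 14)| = |(0 3 6)(4 14)(5 13 7 10 9 12)| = 6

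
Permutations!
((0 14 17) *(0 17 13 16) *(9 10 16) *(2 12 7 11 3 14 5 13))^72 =(17)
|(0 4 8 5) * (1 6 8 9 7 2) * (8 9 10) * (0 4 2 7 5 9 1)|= 10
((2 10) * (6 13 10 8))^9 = (2 10 13 6 8)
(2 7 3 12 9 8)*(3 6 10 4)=[0, 1, 7, 12, 3, 5, 10, 6, 2, 8, 4, 11, 9]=(2 7 6 10 4 3 12 9 8)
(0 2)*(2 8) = (0 8 2) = [8, 1, 0, 3, 4, 5, 6, 7, 2]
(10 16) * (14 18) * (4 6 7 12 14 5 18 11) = (4 6 7 12 14 11)(5 18)(10 16) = [0, 1, 2, 3, 6, 18, 7, 12, 8, 9, 16, 4, 14, 13, 11, 15, 10, 17, 5]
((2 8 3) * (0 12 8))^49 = ((0 12 8 3 2))^49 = (0 2 3 8 12)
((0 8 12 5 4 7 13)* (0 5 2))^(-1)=(0 2 12 8)(4 5 13 7)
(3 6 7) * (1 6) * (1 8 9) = [0, 6, 2, 8, 4, 5, 7, 3, 9, 1] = (1 6 7 3 8 9)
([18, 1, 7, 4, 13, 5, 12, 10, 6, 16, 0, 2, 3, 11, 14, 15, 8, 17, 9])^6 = [12, 1, 16, 10, 0, 5, 2, 8, 11, 4, 6, 9, 7, 18, 14, 15, 13, 17, 3]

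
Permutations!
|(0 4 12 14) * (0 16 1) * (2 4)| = 7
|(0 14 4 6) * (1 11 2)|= 12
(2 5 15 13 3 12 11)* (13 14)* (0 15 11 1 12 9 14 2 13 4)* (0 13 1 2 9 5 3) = [15, 12, 3, 5, 13, 11, 6, 7, 8, 14, 10, 1, 2, 0, 4, 9] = (0 15 9 14 4 13)(1 12 2 3 5 11)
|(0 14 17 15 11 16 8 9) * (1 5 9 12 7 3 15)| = 42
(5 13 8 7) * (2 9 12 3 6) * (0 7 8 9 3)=[7, 1, 3, 6, 4, 13, 2, 5, 8, 12, 10, 11, 0, 9]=(0 7 5 13 9 12)(2 3 6)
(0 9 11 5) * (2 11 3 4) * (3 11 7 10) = (0 9 11 5)(2 7 10 3 4) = [9, 1, 7, 4, 2, 0, 6, 10, 8, 11, 3, 5]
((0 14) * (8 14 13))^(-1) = ((0 13 8 14))^(-1) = (0 14 8 13)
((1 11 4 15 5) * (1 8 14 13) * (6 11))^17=((1 6 11 4 15 5 8 14 13))^17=(1 13 14 8 5 15 4 11 6)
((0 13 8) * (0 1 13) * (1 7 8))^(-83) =(1 13)(7 8)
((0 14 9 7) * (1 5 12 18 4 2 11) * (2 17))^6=(0 9)(1 2 4 12)(5 11 17 18)(7 14)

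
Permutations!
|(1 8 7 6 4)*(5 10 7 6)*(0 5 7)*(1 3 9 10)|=9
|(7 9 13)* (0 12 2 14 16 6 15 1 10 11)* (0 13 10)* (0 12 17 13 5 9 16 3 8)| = |(0 17 13 7 16 6 15 1 12 2 14 3 8)(5 9 10 11)| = 52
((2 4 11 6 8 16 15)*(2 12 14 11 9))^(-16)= (2 9 4)(6 14 15 8 11 12 16)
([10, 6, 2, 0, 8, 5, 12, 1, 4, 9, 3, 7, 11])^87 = (1 12 7 6 11)(4 8)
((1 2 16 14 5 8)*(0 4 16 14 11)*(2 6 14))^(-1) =((0 4 16 11)(1 6 14 5 8))^(-1) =(0 11 16 4)(1 8 5 14 6)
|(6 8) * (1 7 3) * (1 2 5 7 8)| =|(1 8 6)(2 5 7 3)| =12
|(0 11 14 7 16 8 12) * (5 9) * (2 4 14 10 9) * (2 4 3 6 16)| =14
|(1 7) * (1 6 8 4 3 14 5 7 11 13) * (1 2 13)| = |(1 11)(2 13)(3 14 5 7 6 8 4)| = 14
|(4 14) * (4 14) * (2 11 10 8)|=|(14)(2 11 10 8)|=4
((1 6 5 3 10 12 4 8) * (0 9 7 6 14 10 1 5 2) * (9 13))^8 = (14)(0 9 6)(2 13 7)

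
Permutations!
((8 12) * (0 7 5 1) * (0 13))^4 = ((0 7 5 1 13)(8 12))^4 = (0 13 1 5 7)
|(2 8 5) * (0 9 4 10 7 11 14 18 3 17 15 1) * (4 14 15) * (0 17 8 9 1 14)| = 15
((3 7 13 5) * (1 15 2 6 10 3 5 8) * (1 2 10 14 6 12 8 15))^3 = (3 15 7 10 13)(6 14)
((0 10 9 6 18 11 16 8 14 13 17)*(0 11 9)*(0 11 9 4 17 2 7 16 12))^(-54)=((0 10 11 12)(2 7 16 8 14 13)(4 17 9 6 18))^(-54)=(0 11)(4 17 9 6 18)(10 12)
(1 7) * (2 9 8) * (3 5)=(1 7)(2 9 8)(3 5)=[0, 7, 9, 5, 4, 3, 6, 1, 2, 8]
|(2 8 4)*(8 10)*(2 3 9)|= 6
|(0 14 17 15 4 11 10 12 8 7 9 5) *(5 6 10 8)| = |(0 14 17 15 4 11 8 7 9 6 10 12 5)| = 13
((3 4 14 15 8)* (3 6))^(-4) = (3 14 8)(4 15 6)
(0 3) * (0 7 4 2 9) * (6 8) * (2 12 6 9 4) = (0 3 7 2 4 12 6 8 9) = [3, 1, 4, 7, 12, 5, 8, 2, 9, 0, 10, 11, 6]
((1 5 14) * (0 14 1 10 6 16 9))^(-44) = (0 16 10)(6 14 9)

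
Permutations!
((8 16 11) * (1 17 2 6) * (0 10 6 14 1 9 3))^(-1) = (0 3 9 6 10)(1 14 2 17)(8 11 16)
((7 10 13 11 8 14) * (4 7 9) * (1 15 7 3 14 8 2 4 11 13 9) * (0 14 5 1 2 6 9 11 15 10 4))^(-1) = ((0 14 2)(1 10 11 6 9 15 7 4 3 5))^(-1) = (0 2 14)(1 5 3 4 7 15 9 6 11 10)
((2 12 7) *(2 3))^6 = (2 7)(3 12)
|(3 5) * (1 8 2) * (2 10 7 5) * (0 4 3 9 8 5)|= 10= |(0 4 3 2 1 5 9 8 10 7)|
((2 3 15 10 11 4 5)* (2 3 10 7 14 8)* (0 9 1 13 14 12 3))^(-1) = (0 5 4 11 10 2 8 14 13 1 9)(3 12 7 15)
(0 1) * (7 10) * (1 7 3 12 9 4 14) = (0 7 10 3 12 9 4 14 1) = [7, 0, 2, 12, 14, 5, 6, 10, 8, 4, 3, 11, 9, 13, 1]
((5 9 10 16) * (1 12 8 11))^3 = (1 11 8 12)(5 16 10 9)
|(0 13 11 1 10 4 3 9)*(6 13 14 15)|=11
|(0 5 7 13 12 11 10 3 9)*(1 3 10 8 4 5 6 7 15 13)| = 42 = |(0 6 7 1 3 9)(4 5 15 13 12 11 8)|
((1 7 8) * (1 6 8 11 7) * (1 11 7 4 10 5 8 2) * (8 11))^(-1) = (1 2 6 8)(4 11 5 10)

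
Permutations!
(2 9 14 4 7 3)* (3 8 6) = (2 9 14 4 7 8 6 3) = [0, 1, 9, 2, 7, 5, 3, 8, 6, 14, 10, 11, 12, 13, 4]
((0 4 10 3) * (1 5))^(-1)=(0 3 10 4)(1 5)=((0 4 10 3)(1 5))^(-1)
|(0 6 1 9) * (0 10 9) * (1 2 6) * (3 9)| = 6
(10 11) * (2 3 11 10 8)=(2 3 11 8)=[0, 1, 3, 11, 4, 5, 6, 7, 2, 9, 10, 8]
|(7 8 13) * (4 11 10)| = 3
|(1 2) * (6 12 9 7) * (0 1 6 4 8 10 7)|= |(0 1 2 6 12 9)(4 8 10 7)|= 12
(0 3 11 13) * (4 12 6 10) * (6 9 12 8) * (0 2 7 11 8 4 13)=(0 3 8 6 10 13 2 7 11)(9 12)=[3, 1, 7, 8, 4, 5, 10, 11, 6, 12, 13, 0, 9, 2]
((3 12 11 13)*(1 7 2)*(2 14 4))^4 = (1 2 4 14 7)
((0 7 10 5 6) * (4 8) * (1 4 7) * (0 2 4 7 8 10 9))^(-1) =((0 1 7 9)(2 4 10 5 6))^(-1) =(0 9 7 1)(2 6 5 10 4)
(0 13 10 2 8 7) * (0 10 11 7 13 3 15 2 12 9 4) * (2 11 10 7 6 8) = (0 3 15 11 6 8 13 10 12 9 4) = [3, 1, 2, 15, 0, 5, 8, 7, 13, 4, 12, 6, 9, 10, 14, 11]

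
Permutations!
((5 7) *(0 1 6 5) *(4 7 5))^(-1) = ((0 1 6 4 7))^(-1) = (0 7 4 6 1)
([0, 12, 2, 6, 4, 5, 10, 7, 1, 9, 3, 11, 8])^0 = (12)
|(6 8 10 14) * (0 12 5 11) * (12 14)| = 8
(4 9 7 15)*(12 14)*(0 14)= (0 14 12)(4 9 7 15)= [14, 1, 2, 3, 9, 5, 6, 15, 8, 7, 10, 11, 0, 13, 12, 4]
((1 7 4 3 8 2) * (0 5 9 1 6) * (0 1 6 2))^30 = (0 6 4)(1 3 5)(7 8 9)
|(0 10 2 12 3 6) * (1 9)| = |(0 10 2 12 3 6)(1 9)| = 6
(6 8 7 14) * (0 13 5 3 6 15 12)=(0 13 5 3 6 8 7 14 15 12)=[13, 1, 2, 6, 4, 3, 8, 14, 7, 9, 10, 11, 0, 5, 15, 12]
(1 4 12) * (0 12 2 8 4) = (0 12 1)(2 8 4) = [12, 0, 8, 3, 2, 5, 6, 7, 4, 9, 10, 11, 1]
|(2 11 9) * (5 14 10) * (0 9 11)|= 3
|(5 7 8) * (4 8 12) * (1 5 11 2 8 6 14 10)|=24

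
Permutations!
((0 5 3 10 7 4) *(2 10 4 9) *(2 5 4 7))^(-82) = ((0 4)(2 10)(3 7 9 5))^(-82) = (10)(3 9)(5 7)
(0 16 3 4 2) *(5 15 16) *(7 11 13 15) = (0 5 7 11 13 15 16 3 4 2) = [5, 1, 0, 4, 2, 7, 6, 11, 8, 9, 10, 13, 12, 15, 14, 16, 3]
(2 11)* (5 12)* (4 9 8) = (2 11)(4 9 8)(5 12) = [0, 1, 11, 3, 9, 12, 6, 7, 4, 8, 10, 2, 5]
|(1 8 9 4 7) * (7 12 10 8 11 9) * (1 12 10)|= 8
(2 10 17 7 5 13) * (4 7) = (2 10 17 4 7 5 13) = [0, 1, 10, 3, 7, 13, 6, 5, 8, 9, 17, 11, 12, 2, 14, 15, 16, 4]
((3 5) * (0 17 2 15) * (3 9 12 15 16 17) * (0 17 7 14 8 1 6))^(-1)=((0 3 5 9 12 15 17 2 16 7 14 8 1 6))^(-1)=(0 6 1 8 14 7 16 2 17 15 12 9 5 3)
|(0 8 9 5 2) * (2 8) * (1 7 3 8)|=|(0 2)(1 7 3 8 9 5)|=6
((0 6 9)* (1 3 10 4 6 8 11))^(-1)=((0 8 11 1 3 10 4 6 9))^(-1)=(0 9 6 4 10 3 1 11 8)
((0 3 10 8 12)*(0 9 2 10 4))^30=(12)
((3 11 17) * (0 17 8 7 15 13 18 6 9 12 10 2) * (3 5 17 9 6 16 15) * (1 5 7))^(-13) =(0 12 2 9 10)(1 5 17 7 3 11 8)(13 15 16 18)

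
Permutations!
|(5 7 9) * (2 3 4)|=3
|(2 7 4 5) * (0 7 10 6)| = 7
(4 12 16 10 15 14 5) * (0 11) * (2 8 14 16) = (0 11)(2 8 14 5 4 12)(10 15 16) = [11, 1, 8, 3, 12, 4, 6, 7, 14, 9, 15, 0, 2, 13, 5, 16, 10]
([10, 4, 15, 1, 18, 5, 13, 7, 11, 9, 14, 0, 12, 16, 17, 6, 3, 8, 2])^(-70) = [14, 18, 6, 4, 2, 5, 16, 7, 0, 9, 17, 10, 12, 3, 8, 13, 1, 11, 15]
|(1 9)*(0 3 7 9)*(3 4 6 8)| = |(0 4 6 8 3 7 9 1)| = 8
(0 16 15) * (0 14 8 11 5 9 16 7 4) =(0 7 4)(5 9 16 15 14 8 11) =[7, 1, 2, 3, 0, 9, 6, 4, 11, 16, 10, 5, 12, 13, 8, 14, 15]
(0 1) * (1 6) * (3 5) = (0 6 1)(3 5) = [6, 0, 2, 5, 4, 3, 1]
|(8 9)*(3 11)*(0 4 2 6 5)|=10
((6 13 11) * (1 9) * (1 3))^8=((1 9 3)(6 13 11))^8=(1 3 9)(6 11 13)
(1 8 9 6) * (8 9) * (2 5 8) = (1 9 6)(2 5 8) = [0, 9, 5, 3, 4, 8, 1, 7, 2, 6]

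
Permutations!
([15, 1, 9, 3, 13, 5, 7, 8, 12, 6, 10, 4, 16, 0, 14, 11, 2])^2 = (0 11 13 15 4)(2 6 8 16 9 7 12)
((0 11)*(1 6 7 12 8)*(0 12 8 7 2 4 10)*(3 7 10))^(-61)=(0 10 12 11)(1 2 3 8 6 4 7)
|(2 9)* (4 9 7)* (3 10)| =|(2 7 4 9)(3 10)| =4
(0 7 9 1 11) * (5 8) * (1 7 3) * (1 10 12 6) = (0 3 10 12 6 1 11)(5 8)(7 9) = [3, 11, 2, 10, 4, 8, 1, 9, 5, 7, 12, 0, 6]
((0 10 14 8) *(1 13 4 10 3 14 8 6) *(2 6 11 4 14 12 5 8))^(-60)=(1 4)(2 14)(6 11)(10 13)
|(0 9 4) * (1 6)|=6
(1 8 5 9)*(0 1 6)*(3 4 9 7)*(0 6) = (0 1 8 5 7 3 4 9) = [1, 8, 2, 4, 9, 7, 6, 3, 5, 0]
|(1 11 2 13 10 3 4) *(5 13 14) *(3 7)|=|(1 11 2 14 5 13 10 7 3 4)|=10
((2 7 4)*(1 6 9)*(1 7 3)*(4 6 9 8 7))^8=((1 9 4 2 3)(6 8 7))^8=(1 2 9 3 4)(6 7 8)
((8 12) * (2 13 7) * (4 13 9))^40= (13)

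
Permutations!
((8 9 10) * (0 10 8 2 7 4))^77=((0 10 2 7 4)(8 9))^77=(0 2 4 10 7)(8 9)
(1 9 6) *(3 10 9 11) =(1 11 3 10 9 6) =[0, 11, 2, 10, 4, 5, 1, 7, 8, 6, 9, 3]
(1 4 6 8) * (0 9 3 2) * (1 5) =(0 9 3 2)(1 4 6 8 5) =[9, 4, 0, 2, 6, 1, 8, 7, 5, 3]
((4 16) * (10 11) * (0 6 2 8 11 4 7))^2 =(0 2 11 4 7 6 8 10 16)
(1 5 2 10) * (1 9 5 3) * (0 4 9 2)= (0 4 9 5)(1 3)(2 10)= [4, 3, 10, 1, 9, 0, 6, 7, 8, 5, 2]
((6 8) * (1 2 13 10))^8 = (13)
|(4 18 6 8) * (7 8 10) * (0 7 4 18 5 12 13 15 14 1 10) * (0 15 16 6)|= |(0 7 8 18)(1 10 4 5 12 13 16 6 15 14)|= 20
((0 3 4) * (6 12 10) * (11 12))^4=((0 3 4)(6 11 12 10))^4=(12)(0 3 4)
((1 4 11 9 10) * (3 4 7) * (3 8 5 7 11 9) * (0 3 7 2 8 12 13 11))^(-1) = (0 1 10 9 4 3)(2 5 8)(7 11 13 12) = ((0 3 4 9 10 1)(2 8 5)(7 12 13 11))^(-1)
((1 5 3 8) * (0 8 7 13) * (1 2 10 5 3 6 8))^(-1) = ((0 1 3 7 13)(2 10 5 6 8))^(-1) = (0 13 7 3 1)(2 8 6 5 10)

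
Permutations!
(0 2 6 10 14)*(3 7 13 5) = (0 2 6 10 14)(3 7 13 5) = [2, 1, 6, 7, 4, 3, 10, 13, 8, 9, 14, 11, 12, 5, 0]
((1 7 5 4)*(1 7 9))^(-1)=((1 9)(4 7 5))^(-1)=(1 9)(4 5 7)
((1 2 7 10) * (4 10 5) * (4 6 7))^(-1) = (1 10 4 2)(5 7 6)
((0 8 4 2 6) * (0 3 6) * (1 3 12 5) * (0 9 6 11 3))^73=(0 8 4 2 9 6 12 5 1)(3 11)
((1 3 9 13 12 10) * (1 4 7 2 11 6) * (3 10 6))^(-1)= ((1 10 4 7 2 11 3 9 13 12 6))^(-1)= (1 6 12 13 9 3 11 2 7 4 10)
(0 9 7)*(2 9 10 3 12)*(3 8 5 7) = (0 10 8 5 7)(2 9 3 12) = [10, 1, 9, 12, 4, 7, 6, 0, 5, 3, 8, 11, 2]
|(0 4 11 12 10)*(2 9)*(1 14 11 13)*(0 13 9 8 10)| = 11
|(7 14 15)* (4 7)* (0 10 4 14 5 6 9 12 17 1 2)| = 22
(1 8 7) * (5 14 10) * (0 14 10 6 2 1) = (0 14 6 2 1 8 7)(5 10) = [14, 8, 1, 3, 4, 10, 2, 0, 7, 9, 5, 11, 12, 13, 6]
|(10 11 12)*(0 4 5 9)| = |(0 4 5 9)(10 11 12)| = 12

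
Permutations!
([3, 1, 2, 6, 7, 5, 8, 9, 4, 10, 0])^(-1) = (0 10 9 7 4 8 6 3)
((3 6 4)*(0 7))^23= (0 7)(3 4 6)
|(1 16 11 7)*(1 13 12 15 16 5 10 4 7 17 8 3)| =13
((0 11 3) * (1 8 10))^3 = (11)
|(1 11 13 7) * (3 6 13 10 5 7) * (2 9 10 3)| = |(1 11 3 6 13 2 9 10 5 7)| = 10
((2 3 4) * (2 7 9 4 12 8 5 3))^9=(3 12 8 5)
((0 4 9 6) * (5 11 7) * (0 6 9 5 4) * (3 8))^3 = ((3 8)(4 5 11 7))^3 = (3 8)(4 7 11 5)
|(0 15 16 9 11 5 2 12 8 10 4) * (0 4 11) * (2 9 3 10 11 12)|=|(0 15 16 3 10 12 8 11 5 9)|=10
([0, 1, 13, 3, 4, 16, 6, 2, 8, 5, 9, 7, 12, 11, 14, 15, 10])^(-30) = [0, 1, 11, 3, 4, 10, 6, 13, 8, 16, 5, 2, 12, 7, 14, 15, 9]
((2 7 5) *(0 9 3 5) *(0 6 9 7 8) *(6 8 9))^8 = (9)(0 8 7)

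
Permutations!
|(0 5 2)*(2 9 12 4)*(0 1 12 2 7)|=|(0 5 9 2 1 12 4 7)|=8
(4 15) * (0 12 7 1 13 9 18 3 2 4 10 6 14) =(0 12 7 1 13 9 18 3 2 4 15 10 6 14) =[12, 13, 4, 2, 15, 5, 14, 1, 8, 18, 6, 11, 7, 9, 0, 10, 16, 17, 3]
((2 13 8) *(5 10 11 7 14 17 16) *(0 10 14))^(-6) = ((0 10 11 7)(2 13 8)(5 14 17 16))^(-6) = (0 11)(5 17)(7 10)(14 16)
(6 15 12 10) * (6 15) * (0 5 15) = (0 5 15 12 10) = [5, 1, 2, 3, 4, 15, 6, 7, 8, 9, 0, 11, 10, 13, 14, 12]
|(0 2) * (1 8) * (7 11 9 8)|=10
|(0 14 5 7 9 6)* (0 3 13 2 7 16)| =12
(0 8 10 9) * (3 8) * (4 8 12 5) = (0 3 12 5 4 8 10 9) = [3, 1, 2, 12, 8, 4, 6, 7, 10, 0, 9, 11, 5]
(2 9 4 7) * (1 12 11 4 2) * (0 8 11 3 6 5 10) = (0 8 11 4 7 1 12 3 6 5 10)(2 9) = [8, 12, 9, 6, 7, 10, 5, 1, 11, 2, 0, 4, 3]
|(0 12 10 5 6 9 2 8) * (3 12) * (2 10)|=20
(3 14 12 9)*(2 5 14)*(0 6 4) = (0 6 4)(2 5 14 12 9 3) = [6, 1, 5, 2, 0, 14, 4, 7, 8, 3, 10, 11, 9, 13, 12]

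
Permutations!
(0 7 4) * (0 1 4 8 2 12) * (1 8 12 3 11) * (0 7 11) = [11, 4, 3, 0, 8, 5, 6, 12, 2, 9, 10, 1, 7] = (0 11 1 4 8 2 3)(7 12)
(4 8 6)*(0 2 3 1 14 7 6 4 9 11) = (0 2 3 1 14 7 6 9 11)(4 8) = [2, 14, 3, 1, 8, 5, 9, 6, 4, 11, 10, 0, 12, 13, 7]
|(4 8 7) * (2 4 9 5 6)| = 7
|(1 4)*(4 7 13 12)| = 5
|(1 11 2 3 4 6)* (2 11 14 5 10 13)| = |(1 14 5 10 13 2 3 4 6)| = 9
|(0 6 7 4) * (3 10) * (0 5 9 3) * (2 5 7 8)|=|(0 6 8 2 5 9 3 10)(4 7)|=8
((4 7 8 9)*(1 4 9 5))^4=((9)(1 4 7 8 5))^4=(9)(1 5 8 7 4)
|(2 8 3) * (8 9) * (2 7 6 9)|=5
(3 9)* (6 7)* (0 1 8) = (0 1 8)(3 9)(6 7) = [1, 8, 2, 9, 4, 5, 7, 6, 0, 3]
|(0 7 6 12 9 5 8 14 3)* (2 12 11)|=|(0 7 6 11 2 12 9 5 8 14 3)|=11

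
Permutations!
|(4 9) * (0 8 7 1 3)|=10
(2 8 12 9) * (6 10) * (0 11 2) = (0 11 2 8 12 9)(6 10) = [11, 1, 8, 3, 4, 5, 10, 7, 12, 0, 6, 2, 9]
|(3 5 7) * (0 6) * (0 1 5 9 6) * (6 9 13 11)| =|(1 5 7 3 13 11 6)| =7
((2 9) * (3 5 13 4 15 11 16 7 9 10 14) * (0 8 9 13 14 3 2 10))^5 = (0 5 9 2 3 8 14 10)(4 13 7 16 11 15)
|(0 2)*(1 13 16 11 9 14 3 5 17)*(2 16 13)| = 10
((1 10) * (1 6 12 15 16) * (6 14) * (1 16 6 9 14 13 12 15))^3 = (16)(1 12 13 10)(6 15)(9 14)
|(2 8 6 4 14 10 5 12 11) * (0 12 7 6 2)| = |(0 12 11)(2 8)(4 14 10 5 7 6)| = 6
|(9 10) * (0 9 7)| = 4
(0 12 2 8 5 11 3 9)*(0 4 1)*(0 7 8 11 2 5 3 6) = (0 12 5 2 11 6)(1 7 8 3 9 4) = [12, 7, 11, 9, 1, 2, 0, 8, 3, 4, 10, 6, 5]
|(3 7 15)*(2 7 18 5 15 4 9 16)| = 20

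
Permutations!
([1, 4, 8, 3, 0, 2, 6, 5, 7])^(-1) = (0 4 1)(2 5 7 8)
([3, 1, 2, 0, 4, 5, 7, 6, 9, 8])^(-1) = [3, 1, 2, 0, 4, 5, 7, 6, 9, 8]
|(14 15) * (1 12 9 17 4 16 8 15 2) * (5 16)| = |(1 12 9 17 4 5 16 8 15 14 2)| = 11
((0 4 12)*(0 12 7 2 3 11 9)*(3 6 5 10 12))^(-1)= (0 9 11 3 12 10 5 6 2 7 4)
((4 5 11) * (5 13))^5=((4 13 5 11))^5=(4 13 5 11)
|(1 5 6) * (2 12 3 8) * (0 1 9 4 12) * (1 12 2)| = 10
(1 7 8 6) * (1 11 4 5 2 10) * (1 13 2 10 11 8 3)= [0, 7, 11, 1, 5, 10, 8, 3, 6, 9, 13, 4, 12, 2]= (1 7 3)(2 11 4 5 10 13)(6 8)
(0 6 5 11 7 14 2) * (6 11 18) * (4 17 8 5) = (0 11 7 14 2)(4 17 8 5 18 6) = [11, 1, 0, 3, 17, 18, 4, 14, 5, 9, 10, 7, 12, 13, 2, 15, 16, 8, 6]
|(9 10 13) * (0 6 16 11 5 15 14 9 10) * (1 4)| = 8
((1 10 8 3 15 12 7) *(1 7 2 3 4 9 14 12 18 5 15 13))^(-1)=((1 10 8 4 9 14 12 2 3 13)(5 15 18))^(-1)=(1 13 3 2 12 14 9 4 8 10)(5 18 15)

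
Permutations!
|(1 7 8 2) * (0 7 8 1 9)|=|(0 7 1 8 2 9)|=6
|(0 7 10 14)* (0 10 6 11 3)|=|(0 7 6 11 3)(10 14)|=10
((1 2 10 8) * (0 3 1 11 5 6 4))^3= (0 2 11 4 1 8 6 3 10 5)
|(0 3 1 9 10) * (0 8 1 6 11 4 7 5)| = |(0 3 6 11 4 7 5)(1 9 10 8)| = 28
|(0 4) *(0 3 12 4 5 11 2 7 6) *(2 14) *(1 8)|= 42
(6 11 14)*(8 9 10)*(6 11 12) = (6 12)(8 9 10)(11 14) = [0, 1, 2, 3, 4, 5, 12, 7, 9, 10, 8, 14, 6, 13, 11]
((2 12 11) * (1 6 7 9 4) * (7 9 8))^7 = ((1 6 9 4)(2 12 11)(7 8))^7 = (1 4 9 6)(2 12 11)(7 8)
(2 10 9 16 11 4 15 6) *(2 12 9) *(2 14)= (2 10 14)(4 15 6 12 9 16 11)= [0, 1, 10, 3, 15, 5, 12, 7, 8, 16, 14, 4, 9, 13, 2, 6, 11]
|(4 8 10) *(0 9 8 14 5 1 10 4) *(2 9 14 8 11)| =30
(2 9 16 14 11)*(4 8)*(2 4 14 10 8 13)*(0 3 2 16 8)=(0 3 2 9 8 14 11 4 13 16 10)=[3, 1, 9, 2, 13, 5, 6, 7, 14, 8, 0, 4, 12, 16, 11, 15, 10]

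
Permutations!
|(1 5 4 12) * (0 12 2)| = 6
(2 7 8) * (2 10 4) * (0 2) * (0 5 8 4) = [2, 1, 7, 3, 5, 8, 6, 4, 10, 9, 0] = (0 2 7 4 5 8 10)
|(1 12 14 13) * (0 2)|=|(0 2)(1 12 14 13)|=4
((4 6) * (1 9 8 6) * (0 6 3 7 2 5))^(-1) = ((0 6 4 1 9 8 3 7 2 5))^(-1) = (0 5 2 7 3 8 9 1 4 6)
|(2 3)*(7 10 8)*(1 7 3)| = |(1 7 10 8 3 2)| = 6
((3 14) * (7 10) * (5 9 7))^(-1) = ((3 14)(5 9 7 10))^(-1) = (3 14)(5 10 7 9)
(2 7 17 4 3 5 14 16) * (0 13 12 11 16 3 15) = (0 13 12 11 16 2 7 17 4 15)(3 5 14) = [13, 1, 7, 5, 15, 14, 6, 17, 8, 9, 10, 16, 11, 12, 3, 0, 2, 4]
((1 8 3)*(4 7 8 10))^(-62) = ((1 10 4 7 8 3))^(-62) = (1 8 4)(3 7 10)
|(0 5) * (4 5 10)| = 4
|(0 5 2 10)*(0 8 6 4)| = 7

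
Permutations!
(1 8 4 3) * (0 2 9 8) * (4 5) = [2, 0, 9, 1, 3, 4, 6, 7, 5, 8] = (0 2 9 8 5 4 3 1)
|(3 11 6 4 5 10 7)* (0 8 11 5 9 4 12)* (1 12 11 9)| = 12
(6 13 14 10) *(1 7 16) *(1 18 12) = (1 7 16 18 12)(6 13 14 10) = [0, 7, 2, 3, 4, 5, 13, 16, 8, 9, 6, 11, 1, 14, 10, 15, 18, 17, 12]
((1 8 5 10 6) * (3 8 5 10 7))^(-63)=(10)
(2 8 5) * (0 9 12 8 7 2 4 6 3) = (0 9 12 8 5 4 6 3)(2 7) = [9, 1, 7, 0, 6, 4, 3, 2, 5, 12, 10, 11, 8]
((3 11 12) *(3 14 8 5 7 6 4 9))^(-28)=(3 12 8 7 4)(5 6 9 11 14)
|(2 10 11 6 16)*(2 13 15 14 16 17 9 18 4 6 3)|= |(2 10 11 3)(4 6 17 9 18)(13 15 14 16)|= 20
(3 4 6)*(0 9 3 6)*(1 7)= (0 9 3 4)(1 7)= [9, 7, 2, 4, 0, 5, 6, 1, 8, 3]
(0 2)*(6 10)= (0 2)(6 10)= [2, 1, 0, 3, 4, 5, 10, 7, 8, 9, 6]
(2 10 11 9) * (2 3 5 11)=(2 10)(3 5 11 9)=[0, 1, 10, 5, 4, 11, 6, 7, 8, 3, 2, 9]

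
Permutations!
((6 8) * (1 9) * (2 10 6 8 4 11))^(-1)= (1 9)(2 11 4 6 10)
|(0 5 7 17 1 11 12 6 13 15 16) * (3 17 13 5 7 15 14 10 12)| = 20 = |(0 7 13 14 10 12 6 5 15 16)(1 11 3 17)|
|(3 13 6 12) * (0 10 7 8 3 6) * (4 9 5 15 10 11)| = |(0 11 4 9 5 15 10 7 8 3 13)(6 12)| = 22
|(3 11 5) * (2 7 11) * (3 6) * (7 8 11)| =|(2 8 11 5 6 3)| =6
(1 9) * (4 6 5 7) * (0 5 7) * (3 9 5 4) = [4, 5, 2, 9, 6, 0, 7, 3, 8, 1] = (0 4 6 7 3 9 1 5)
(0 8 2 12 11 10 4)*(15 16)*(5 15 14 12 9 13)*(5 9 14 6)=(0 8 2 14 12 11 10 4)(5 15 16 6)(9 13)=[8, 1, 14, 3, 0, 15, 5, 7, 2, 13, 4, 10, 11, 9, 12, 16, 6]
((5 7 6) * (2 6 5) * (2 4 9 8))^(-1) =(2 8 9 4 6)(5 7)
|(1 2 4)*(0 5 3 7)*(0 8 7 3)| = 6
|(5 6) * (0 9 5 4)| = |(0 9 5 6 4)| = 5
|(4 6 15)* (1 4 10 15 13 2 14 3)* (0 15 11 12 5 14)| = 13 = |(0 15 10 11 12 5 14 3 1 4 6 13 2)|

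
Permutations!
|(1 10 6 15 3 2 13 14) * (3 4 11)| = 10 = |(1 10 6 15 4 11 3 2 13 14)|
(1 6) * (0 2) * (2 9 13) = (0 9 13 2)(1 6) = [9, 6, 0, 3, 4, 5, 1, 7, 8, 13, 10, 11, 12, 2]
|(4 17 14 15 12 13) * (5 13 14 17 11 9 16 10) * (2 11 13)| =6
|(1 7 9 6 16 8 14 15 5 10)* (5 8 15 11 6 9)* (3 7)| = |(1 3 7 5 10)(6 16 15 8 14 11)| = 30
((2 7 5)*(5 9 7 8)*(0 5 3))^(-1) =((0 5 2 8 3)(7 9))^(-1) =(0 3 8 2 5)(7 9)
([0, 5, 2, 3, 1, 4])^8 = (1 4 5)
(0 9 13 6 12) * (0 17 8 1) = (0 9 13 6 12 17 8 1) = [9, 0, 2, 3, 4, 5, 12, 7, 1, 13, 10, 11, 17, 6, 14, 15, 16, 8]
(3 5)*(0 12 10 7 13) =[12, 1, 2, 5, 4, 3, 6, 13, 8, 9, 7, 11, 10, 0] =(0 12 10 7 13)(3 5)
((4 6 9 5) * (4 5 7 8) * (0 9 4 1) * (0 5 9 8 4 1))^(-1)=((0 8)(1 5 9 7 4 6))^(-1)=(0 8)(1 6 4 7 9 5)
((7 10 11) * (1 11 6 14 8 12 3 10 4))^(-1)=((1 11 7 4)(3 10 6 14 8 12))^(-1)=(1 4 7 11)(3 12 8 14 6 10)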